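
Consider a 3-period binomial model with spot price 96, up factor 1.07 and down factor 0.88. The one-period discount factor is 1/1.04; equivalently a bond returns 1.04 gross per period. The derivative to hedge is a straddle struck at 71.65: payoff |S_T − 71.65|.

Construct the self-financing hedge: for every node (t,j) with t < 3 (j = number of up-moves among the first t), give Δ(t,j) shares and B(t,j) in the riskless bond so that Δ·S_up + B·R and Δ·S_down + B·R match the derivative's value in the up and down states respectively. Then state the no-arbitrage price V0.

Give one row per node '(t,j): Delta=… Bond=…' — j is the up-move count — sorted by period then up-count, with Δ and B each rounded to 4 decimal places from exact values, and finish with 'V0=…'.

(0,0): Delta=0.9843 Bond=-62.1417
(1,0): Delta=0.8822 Bond=-56.0031
(1,1): Delta=1.0000 Bond=-66.2445
(2,0): Delta=0.1181 Bond=-1.4378
(2,1): Delta=1.0000 Bond=-68.8942
(2,2): Delta=1.0000 Bond=-68.8942
V0=32.3470

The replicating-portfolio and risk-neutral prices coincide; use p* = (1.04−0.88)/(1.07−0.88) = 0.8421 for the latter.
At expiry t=3: V(3,0)=6.2287, V(3,1)=7.8964, V(3,2)=25.0712, V(3,3)=45.9541
(2,0): S=74.3424. Δ = (V_up−V_dn)/(S_up−S_dn) = (7.8964−6.2287)/(79.5464−65.4213) = 0.1181. V = [p*·7.8964 + (1−p*)·6.2287]/1.04 = 7.3395. B = V − Δ·S = -1.4378.
(2,1): S=90.3936. Δ = (V_up−V_dn)/(S_up−S_dn) = (25.0712−7.8964)/(96.7212−79.5464) = 1.0000. V = [p*·25.0712 + (1−p*)·7.8964]/1.04 = 21.4994. B = V − Δ·S = -68.8942.
(2,2): S=109.9104. Δ = (V_up−V_dn)/(S_up−S_dn) = (45.9541−25.0712)/(117.6041−96.7212) = 1.0000. V = [p*·45.9541 + (1−p*)·25.0712]/1.04 = 41.0162. B = V − Δ·S = -68.8942.
(1,0): S=84.4800. Δ = (V_up−V_dn)/(S_up−S_dn) = (21.4994−7.3395)/(90.3936−74.3424) = 0.8822. V = [p*·21.4994 + (1−p*)·7.3395]/1.04 = 18.5227. B = V − Δ·S = -56.0031.
(1,1): S=102.7200. Δ = (V_up−V_dn)/(S_up−S_dn) = (41.0162−21.4994)/(109.9104−90.3936) = 1.0000. V = [p*·41.0162 + (1−p*)·21.4994]/1.04 = 36.4755. B = V − Δ·S = -66.2445.
(0,0): S=96.0000. Δ = (V_up−V_dn)/(S_up−S_dn) = (36.4755−18.5227)/(102.7200−84.4800) = 0.9843. V = [p*·36.4755 + (1−p*)·18.5227]/1.04 = 32.3470. B = V − Δ·S = -62.1417.
Root portfolio cost Δ·96+B reproduces V0=32.3470.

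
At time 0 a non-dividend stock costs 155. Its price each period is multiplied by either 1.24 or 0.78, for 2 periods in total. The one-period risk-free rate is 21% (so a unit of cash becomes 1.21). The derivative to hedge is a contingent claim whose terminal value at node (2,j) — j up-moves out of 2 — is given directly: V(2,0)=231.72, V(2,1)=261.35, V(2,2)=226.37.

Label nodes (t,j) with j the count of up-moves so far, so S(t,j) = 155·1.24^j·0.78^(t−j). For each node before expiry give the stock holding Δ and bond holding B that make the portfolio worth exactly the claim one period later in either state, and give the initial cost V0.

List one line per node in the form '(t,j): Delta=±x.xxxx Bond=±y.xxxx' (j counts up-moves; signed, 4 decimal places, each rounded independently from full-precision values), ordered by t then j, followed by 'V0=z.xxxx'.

(0,0): Delta=-0.3566 Bond=212.8178
(1,0): Delta=0.5328 Bond=149.9817
(1,1): Delta=-0.3956 Bond=265.0115
V0=157.5424

Since d<R<u, set p* = (R−d)/(u−d) = 0.9348; price each node as the discounted p*-expectation of its children.
At expiry t=2: V(2,0)=231.7200, V(2,1)=261.3500, V(2,2)=226.3700
Node (1,0) S=120.9000: V=(p*·261.3500+(1−p*)·231.7200)/1.21=214.3947; Δ=(261.3500−231.7200)/(149.9160−94.3020)=0.5328; B=V−Δ·S=149.9817
Node (1,1) S=192.2000: V=(p*·226.3700+(1−p*)·261.3500)/1.21=188.9680; Δ=(226.3700−261.3500)/(238.3280−149.9160)=-0.3956; B=V−Δ·S=265.0115
Node (0,0) S=155.0000: V=(p*·188.9680+(1−p*)·214.3947)/1.21=157.5424; Δ=(188.9680−214.3947)/(192.2000−120.9000)=-0.3566; B=V−Δ·S=212.8178
The time-0 hedge costs 157.5424, which is the no-arbitrage price.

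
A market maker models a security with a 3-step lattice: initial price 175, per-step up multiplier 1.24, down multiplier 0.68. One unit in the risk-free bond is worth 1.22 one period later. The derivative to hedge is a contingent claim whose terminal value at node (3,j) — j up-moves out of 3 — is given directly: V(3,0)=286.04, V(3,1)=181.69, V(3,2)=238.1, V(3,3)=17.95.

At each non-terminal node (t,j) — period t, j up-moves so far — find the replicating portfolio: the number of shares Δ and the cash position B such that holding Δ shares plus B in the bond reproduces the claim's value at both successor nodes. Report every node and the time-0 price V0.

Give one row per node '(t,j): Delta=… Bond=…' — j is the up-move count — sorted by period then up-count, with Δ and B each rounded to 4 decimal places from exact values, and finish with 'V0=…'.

(0,0): Delta=-1.3777 Bond=263.3980
(1,0): Delta=0.6232 Bond=83.2375
(1,1): Delta=-1.4183 Bond=330.1644
(2,0): Delta=-2.3028 Bond=338.3203
(2,1): Delta=0.6827 Bond=92.7804
(2,2): Delta=-1.4610 Bond=414.2828
V0=22.3032

Risk-neutral probability p* = (R−d)/(u−d) = (1.22−0.68)/(1.24−0.68) = 0.9643.
Terminal values V(3,·): V(3,0)=286.0400, V(3,1)=181.6900, V(3,2)=238.1000, V(3,3)=17.9500
(2,0): S=80.9200. Δ = (V_up−V_dn)/(S_up−S_dn) = (181.6900−286.0400)/(100.3408−55.0256) = -2.3028. V = [p*·181.6900 + (1−p*)·286.0400]/1.22 = 151.9810. B = V − Δ·S = 338.3203.
(2,1): S=147.5600. Δ = (V_up−V_dn)/(S_up−S_dn) = (238.1000−181.6900)/(182.9744−100.3408) = 0.6827. V = [p*·238.1000 + (1−p*)·181.6900]/1.22 = 193.5126. B = V − Δ·S = 92.7804.
(2,2): S=269.0800. Δ = (V_up−V_dn)/(S_up−S_dn) = (17.9500−238.1000)/(333.6592−182.9744) = -1.4610. V = [p*·17.9500 + (1−p*)·238.1000]/1.22 = 21.1578. B = V − Δ·S = 414.2828.
(1,0): S=119.0000. Δ = (V_up−V_dn)/(S_up−S_dn) = (193.5126−151.9810)/(147.5600−80.9200) = 0.6232. V = [p*·193.5126 + (1−p*)·151.9810]/1.22 = 157.4011. B = V − Δ·S = 83.2375.
(1,1): S=217.0000. Δ = (V_up−V_dn)/(S_up−S_dn) = (21.1578−193.5126)/(269.0800−147.5600) = -1.4183. V = [p*·21.1578 + (1−p*)·193.5126]/1.22 = 22.3880. B = V − Δ·S = 330.1644.
(0,0): S=175.0000. Δ = (V_up−V_dn)/(S_up−S_dn) = (22.3880−157.4011)/(217.0000−119.0000) = -1.3777. V = [p*·22.3880 + (1−p*)·157.4011]/1.22 = 22.3032. B = V − Δ·S = 263.3980.
Self-financing check: at every node Δ·S+B equals the discounted successor values.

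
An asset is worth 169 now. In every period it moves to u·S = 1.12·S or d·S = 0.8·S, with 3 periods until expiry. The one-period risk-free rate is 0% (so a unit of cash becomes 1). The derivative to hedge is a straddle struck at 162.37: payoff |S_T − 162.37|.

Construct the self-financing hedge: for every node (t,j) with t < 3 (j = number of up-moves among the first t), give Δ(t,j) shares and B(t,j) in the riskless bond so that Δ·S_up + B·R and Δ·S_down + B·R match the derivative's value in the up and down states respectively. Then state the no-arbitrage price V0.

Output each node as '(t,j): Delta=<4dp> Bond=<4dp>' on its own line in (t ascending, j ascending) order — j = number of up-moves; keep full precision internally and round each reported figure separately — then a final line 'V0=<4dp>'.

Risk-neutral probability p* = (R−d)/(u−d) = (1−0.8)/(1.12−0.8) = 0.6250.
At expiry t=3: V(3,0)=75.8420, V(3,1)=41.2308, V(3,2)=7.2249, V(3,3)=75.0628
  t=2,j=0: stock 108.1600 → up 121.1392 (V=41.2308), down 86.5280 (V=75.8420). Price 54.2100; hedge Δ=-1.0000, bond B=162.3700.
  t=2,j=1: stock 151.4240 → up 169.5949 (V=7.2249), down 121.1392 (V=41.2308). Price 19.9771; hedge Δ=-0.7018, bond B=126.2456.
  t=2,j=2: stock 211.9936 → up 237.4328 (V=75.0628), down 169.5949 (V=7.2249). Price 49.6236; hedge Δ=1.0000, bond B=-162.3700.
  t=1,j=0: stock 135.2000 → up 151.4240 (V=19.9771), down 108.1600 (V=54.2100). Price 32.8144; hedge Δ=-0.7913, bond B=139.7922.
  t=1,j=1: stock 189.2800 → up 211.9936 (V=49.6236), down 151.4240 (V=19.9771). Price 38.5062; hedge Δ=0.4895, bond B=-54.1392.
  t=0,j=0: stock 169.0000 → up 189.2800 (V=38.5062), down 135.2000 (V=32.8144). Price 36.3718; hedge Δ=0.1052, bond B=18.5851.
The time-0 hedge costs 36.3718, which is the no-arbitrage price.

(0,0): Delta=0.1052 Bond=18.5851
(1,0): Delta=-0.7913 Bond=139.7922
(1,1): Delta=0.4895 Bond=-54.1392
(2,0): Delta=-1.0000 Bond=162.3700
(2,1): Delta=-0.7018 Bond=126.2456
(2,2): Delta=1.0000 Bond=-162.3700
V0=36.3718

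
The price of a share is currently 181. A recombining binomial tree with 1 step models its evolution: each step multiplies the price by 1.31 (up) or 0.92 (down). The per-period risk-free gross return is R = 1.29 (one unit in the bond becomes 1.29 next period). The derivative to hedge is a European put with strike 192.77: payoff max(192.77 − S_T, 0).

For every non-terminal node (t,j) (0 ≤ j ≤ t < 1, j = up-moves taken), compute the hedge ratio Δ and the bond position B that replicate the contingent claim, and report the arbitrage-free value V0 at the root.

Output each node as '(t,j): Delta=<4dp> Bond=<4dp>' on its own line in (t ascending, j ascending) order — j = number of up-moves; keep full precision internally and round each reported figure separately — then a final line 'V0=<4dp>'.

Since d<R<u, set p* = (R−d)/(u−d) = 0.9487; price each node as the discounted p*-expectation of its children.
Terminal values V(1,·): V(1,0)=26.2500, V(1,1)=0.0000
Node (0,0) S=181.0000: V=(p*·0.0000+(1−p*)·26.2500)/1.29=1.0435; Δ=(0.0000−26.2500)/(237.1100−166.5200)=-0.3719; B=V−Δ·S=68.3512
Check: Δ(0,0)·S0 + B(0,0) = 1.0435 = V0.

(0,0): Delta=-0.3719 Bond=68.3512
V0=1.0435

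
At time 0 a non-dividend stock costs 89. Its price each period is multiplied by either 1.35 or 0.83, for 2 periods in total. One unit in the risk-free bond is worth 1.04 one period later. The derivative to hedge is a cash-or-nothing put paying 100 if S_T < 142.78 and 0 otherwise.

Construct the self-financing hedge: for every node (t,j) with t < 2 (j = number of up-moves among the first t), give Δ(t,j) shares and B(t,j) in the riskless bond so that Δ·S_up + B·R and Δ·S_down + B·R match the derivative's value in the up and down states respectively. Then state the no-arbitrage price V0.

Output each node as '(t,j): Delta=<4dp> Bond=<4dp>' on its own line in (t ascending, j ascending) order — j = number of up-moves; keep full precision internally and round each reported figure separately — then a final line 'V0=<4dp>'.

Since d<R<u, set p* = (R−d)/(u−d) = 0.4038; price each node as the discounted p*-expectation of its children.
Terminal payoffs: V(2,0)=100.0000, V(2,1)=100.0000, V(2,2)=0.0000
(1,0): S=73.8700. Δ = (V_up−V_dn)/(S_up−S_dn) = (100.0000−100.0000)/(99.7245−61.3121) = 0.0000. V = [p*·100.0000 + (1−p*)·100.0000]/1.04 = 96.1538. B = V − Δ·S = 96.1538.
(1,1): S=120.1500. Δ = (V_up−V_dn)/(S_up−S_dn) = (0.0000−100.0000)/(162.2025−99.7245) = -1.6006. V = [p*·0.0000 + (1−p*)·100.0000]/1.04 = 57.3225. B = V − Δ·S = 249.6302.
(0,0): S=89.0000. Δ = (V_up−V_dn)/(S_up−S_dn) = (57.3225−96.1538)/(120.1500−73.8700) = -0.8391. V = [p*·57.3225 + (1−p*)·96.1538]/1.04 = 77.3769. B = V − Δ·S = 152.0526.
Check: Δ(0,0)·S0 + B(0,0) = 77.3769 = V0.

(0,0): Delta=-0.8391 Bond=152.0526
(1,0): Delta=0.0000 Bond=96.1538
(1,1): Delta=-1.6006 Bond=249.6302
V0=77.3769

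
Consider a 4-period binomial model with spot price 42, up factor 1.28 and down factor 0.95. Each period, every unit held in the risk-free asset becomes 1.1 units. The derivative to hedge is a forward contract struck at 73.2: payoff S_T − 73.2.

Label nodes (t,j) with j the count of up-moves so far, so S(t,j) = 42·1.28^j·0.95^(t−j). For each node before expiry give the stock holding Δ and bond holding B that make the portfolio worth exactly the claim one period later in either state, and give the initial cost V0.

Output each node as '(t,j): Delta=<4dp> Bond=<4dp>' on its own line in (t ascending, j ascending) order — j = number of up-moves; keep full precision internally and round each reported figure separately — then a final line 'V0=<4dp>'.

Under the risk-neutral measure, an up-move has probability p* = (R−d)/(u−d) = 0.4545 and values discount at R = 1.1.
Terminal values V(4,·): V(4,0)=-38.9907, V(4,1)=-27.1075, V(4,2)=-11.0964, V(4,3)=10.4764, V(4,4)=39.5429
Node (3,0) S=36.0097: V=(p*·-27.1075+(1−p*)·-38.9907)/1.1=-30.5357; Δ=(-27.1075−-38.9907)/(46.0925−34.2093)=1.0000; B=V−Δ·S=-66.5455
Node (3,1) S=48.5184: V=(p*·-11.0964+(1−p*)·-27.1075)/1.1=-18.0271; Δ=(-11.0964−-27.1075)/(62.1036−46.0925)=1.0000; B=V−Δ·S=-66.5455
Node (3,2) S=65.3722: V=(p*·10.4764+(1−p*)·-11.0964)/1.1=-1.1733; Δ=(10.4764−-11.0964)/(83.6764−62.1036)=1.0000; B=V−Δ·S=-66.5455
Node (3,3) S=88.0804: V=(p*·39.5429+(1−p*)·10.4764)/1.1=21.5349; Δ=(39.5429−10.4764)/(112.7429−83.6764)=1.0000; B=V−Δ·S=-66.5455
Node (2,0) S=37.9050: V=(p*·-18.0271+(1−p*)·-30.5357)/1.1=-22.5909; Δ=(-18.0271−-30.5357)/(48.5184−36.0097)=1.0000; B=V−Δ·S=-60.4959
Node (2,1) S=51.0720: V=(p*·-1.1733+(1−p*)·-18.0271)/1.1=-9.4239; Δ=(-1.1733−-18.0271)/(65.3722−48.5184)=1.0000; B=V−Δ·S=-60.4959
Node (2,2) S=68.8128: V=(p*·21.5349+(1−p*)·-1.1733)/1.1=8.3169; Δ=(21.5349−-1.1733)/(88.0804−65.3722)=1.0000; B=V−Δ·S=-60.4959
Node (1,0) S=39.9000: V=(p*·-9.4239+(1−p*)·-22.5909)/1.1=-15.0962; Δ=(-9.4239−-22.5909)/(51.0720−37.9050)=1.0000; B=V−Δ·S=-54.9962
Node (1,1) S=53.7600: V=(p*·8.3169+(1−p*)·-9.4239)/1.1=-1.2362; Δ=(8.3169−-9.4239)/(68.8128−51.0720)=1.0000; B=V−Δ·S=-54.9962
Node (0,0) S=42.0000: V=(p*·-1.2362+(1−p*)·-15.0962)/1.1=-7.9966; Δ=(-1.2362−-15.0962)/(53.7600−39.9000)=1.0000; B=V−Δ·S=-49.9966
The time-0 hedge costs -7.9966, which is the no-arbitrage price.

(0,0): Delta=1.0000 Bond=-49.9966
(1,0): Delta=1.0000 Bond=-54.9962
(1,1): Delta=1.0000 Bond=-54.9962
(2,0): Delta=1.0000 Bond=-60.4959
(2,1): Delta=1.0000 Bond=-60.4959
(2,2): Delta=1.0000 Bond=-60.4959
(3,0): Delta=1.0000 Bond=-66.5455
(3,1): Delta=1.0000 Bond=-66.5455
(3,2): Delta=1.0000 Bond=-66.5455
(3,3): Delta=1.0000 Bond=-66.5455
V0=-7.9966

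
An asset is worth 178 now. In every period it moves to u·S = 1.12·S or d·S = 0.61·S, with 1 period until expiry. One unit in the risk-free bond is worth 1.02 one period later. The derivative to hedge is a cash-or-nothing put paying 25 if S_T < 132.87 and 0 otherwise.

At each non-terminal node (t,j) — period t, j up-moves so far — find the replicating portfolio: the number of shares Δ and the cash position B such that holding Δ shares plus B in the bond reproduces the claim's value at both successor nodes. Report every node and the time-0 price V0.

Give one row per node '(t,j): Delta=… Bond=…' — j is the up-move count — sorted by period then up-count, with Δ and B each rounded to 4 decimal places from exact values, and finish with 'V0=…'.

Under the risk-neutral measure, an up-move has probability p* = (R−d)/(u−d) = 0.8039 and values discount at R = 1.02.
At expiry t=1: V(1,0)=25.0000, V(1,1)=0.0000
Node (0,0) S=178.0000: V=(p*·0.0000+(1−p*)·25.0000)/1.02=4.8058; Δ=(0.0000−25.0000)/(199.3600−108.5800)=-0.2754; B=V−Δ·S=53.8255
The time-0 hedge costs 4.8058, which is the no-arbitrage price.

(0,0): Delta=-0.2754 Bond=53.8255
V0=4.8058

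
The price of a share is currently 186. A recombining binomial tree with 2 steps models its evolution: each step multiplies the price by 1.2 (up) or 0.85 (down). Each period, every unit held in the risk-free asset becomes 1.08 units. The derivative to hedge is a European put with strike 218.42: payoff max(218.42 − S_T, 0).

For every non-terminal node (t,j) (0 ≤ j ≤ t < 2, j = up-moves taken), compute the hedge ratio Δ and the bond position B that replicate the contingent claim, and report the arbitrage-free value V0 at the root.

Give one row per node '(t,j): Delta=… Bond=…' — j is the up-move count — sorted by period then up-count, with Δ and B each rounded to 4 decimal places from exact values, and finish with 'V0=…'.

(0,0): Delta=-0.5381 Bond=119.6414
(1,0): Delta=-1.0000 Bond=202.2407
(1,1): Delta=-0.3674 Bond=91.1111
V0=19.5567

Since d<R<u, set p* = (R−d)/(u−d) = 0.6571; price each node as the discounted p*-expectation of its children.
At expiry t=2: V(2,0)=84.0350, V(2,1)=28.7000, V(2,2)=0.0000
(1,0): S=158.1000. Δ = (V_up−V_dn)/(S_up−S_dn) = (28.7000−84.0350)/(189.7200−134.3850) = -1.0000. V = [p*·28.7000 + (1−p*)·84.0350]/1.08 = 44.1407. B = V − Δ·S = 202.2407.
(1,1): S=223.2000. Δ = (V_up−V_dn)/(S_up−S_dn) = (0.0000−28.7000)/(267.8400−189.7200) = -0.3674. V = [p*·0.0000 + (1−p*)·28.7000]/1.08 = 9.1111. B = V − Δ·S = 91.1111.
(0,0): S=186.0000. Δ = (V_up−V_dn)/(S_up−S_dn) = (9.1111−44.1407)/(223.2000−158.1000) = -0.5381. V = [p*·9.1111 + (1−p*)·44.1407]/1.08 = 19.5567. B = V − Δ·S = 119.6414.
Root portfolio cost Δ·186+B reproduces V0=19.5567.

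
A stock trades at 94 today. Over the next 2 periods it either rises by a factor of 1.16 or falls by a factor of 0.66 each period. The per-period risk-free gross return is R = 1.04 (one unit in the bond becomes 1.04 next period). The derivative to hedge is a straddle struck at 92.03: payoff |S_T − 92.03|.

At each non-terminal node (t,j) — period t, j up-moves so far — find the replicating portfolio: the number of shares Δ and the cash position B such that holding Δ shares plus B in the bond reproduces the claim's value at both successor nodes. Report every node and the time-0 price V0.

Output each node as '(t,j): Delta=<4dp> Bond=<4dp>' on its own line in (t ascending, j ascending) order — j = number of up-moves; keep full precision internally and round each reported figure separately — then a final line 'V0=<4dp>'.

The replicating-portfolio and risk-neutral prices coincide; use p* = (1.04−0.66)/(1.16−0.66) = 0.7600 for the latter.
Payoff layer (t=2): V(2,0)=51.0836, V(2,1)=20.0636, V(2,2)=34.4564
  t=1,j=0: stock 62.0400 → up 71.9664 (V=20.0636), down 40.9464 (V=51.0836). Price 26.4504; hedge Δ=-1.0000, bond B=88.4904.
  t=1,j=1: stock 109.0400 → up 126.4864 (V=34.4564), down 71.9664 (V=20.0636). Price 29.8097; hedge Δ=0.2640, bond B=1.0241.
  t=0,j=0: stock 94.0000 → up 109.0400 (V=29.8097), down 62.0400 (V=26.4504). Price 27.8880; hedge Δ=0.0715, bond B=21.1693.
Root portfolio cost Δ·94+B reproduces V0=27.8880.

(0,0): Delta=0.0715 Bond=21.1693
(1,0): Delta=-1.0000 Bond=88.4904
(1,1): Delta=0.2640 Bond=1.0241
V0=27.8880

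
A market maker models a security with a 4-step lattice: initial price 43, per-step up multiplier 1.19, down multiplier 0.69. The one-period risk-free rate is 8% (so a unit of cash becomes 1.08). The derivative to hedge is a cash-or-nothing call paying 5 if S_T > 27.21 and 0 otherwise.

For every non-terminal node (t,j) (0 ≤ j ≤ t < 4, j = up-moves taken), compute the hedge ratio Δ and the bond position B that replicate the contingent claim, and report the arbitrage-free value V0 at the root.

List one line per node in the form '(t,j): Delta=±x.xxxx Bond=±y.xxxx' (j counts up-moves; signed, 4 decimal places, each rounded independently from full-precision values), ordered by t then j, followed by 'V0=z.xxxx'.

(0,0): Delta=0.0209 Bond=2.6454
(1,0): Delta=0.0992 Bond=0.5350
(1,1): Delta=0.0081 Bond=3.5119
(2,0): Delta=0.3528 Bond=-4.6142
(2,1): Delta=0.0577 Bond=2.0422
(2,2): Delta=0.0000 Bond=4.2867
(3,0): Delta=0.0000 Bond=0.0000
(3,1): Delta=0.4105 Bond=-6.3889
(3,2): Delta=0.0000 Bond=4.6296
(3,3): Delta=0.0000 Bond=4.6296
V0=3.5444

Since d<R<u, set p* = (R−d)/(u−d) = 0.7800; price each node as the discounted p*-expectation of its children.
Terminal payoffs: V(4,0)=0.0000, V(4,1)=0.0000, V(4,2)=5.0000, V(4,3)=5.0000, V(4,4)=5.0000
Node (3,0) S=14.1259: V=(p*·0.0000+(1−p*)·0.0000)/1.08=0.0000; Δ=(0.0000−0.0000)/(16.8098−9.7469)=0.0000; B=V−Δ·S=0.0000
Node (3,1) S=24.3620: V=(p*·5.0000+(1−p*)·0.0000)/1.08=3.6111; Δ=(5.0000−0.0000)/(28.9908−16.8098)=0.4105; B=V−Δ·S=-6.3889
Node (3,2) S=42.0157: V=(p*·5.0000+(1−p*)·5.0000)/1.08=4.6296; Δ=(5.0000−5.0000)/(49.9987−28.9908)=0.0000; B=V−Δ·S=4.6296
Node (3,3) S=72.4618: V=(p*·5.0000+(1−p*)·5.0000)/1.08=4.6296; Δ=(5.0000−5.0000)/(86.2296−49.9987)=0.0000; B=V−Δ·S=4.6296
Node (2,0) S=20.4723: V=(p*·3.6111+(1−p*)·0.0000)/1.08=2.6080; Δ=(3.6111−0.0000)/(24.3620−14.1259)=0.3528; B=V−Δ·S=-4.6142
Node (2,1) S=35.3073: V=(p*·4.6296+(1−p*)·3.6111)/1.08=4.0792; Δ=(4.6296−3.6111)/(42.0157−24.3620)=0.0577; B=V−Δ·S=2.0422
Node (2,2) S=60.8923: V=(p*·4.6296+(1−p*)·4.6296)/1.08=4.2867; Δ=(4.6296−4.6296)/(72.4618−42.0157)=0.0000; B=V−Δ·S=4.2867
Node (1,0) S=29.6700: V=(p*·4.0792+(1−p*)·2.6080)/1.08=3.4774; Δ=(4.0792−2.6080)/(35.3073−20.4723)=0.0992; B=V−Δ·S=0.5350
Node (1,1) S=51.1700: V=(p*·4.2867+(1−p*)·4.0792)/1.08=3.9269; Δ=(4.2867−4.0792)/(60.8923−35.3073)=0.0081; B=V−Δ·S=3.5119
Node (0,0) S=43.0000: V=(p*·3.9269+(1−p*)·3.4774)/1.08=3.5444; Δ=(3.9269−3.4774)/(51.1700−29.6700)=0.0209; B=V−Δ·S=2.6454
Each (Δ,B) replicates both successor values, so the strategy is self-financing and V0 is arbitrage-free.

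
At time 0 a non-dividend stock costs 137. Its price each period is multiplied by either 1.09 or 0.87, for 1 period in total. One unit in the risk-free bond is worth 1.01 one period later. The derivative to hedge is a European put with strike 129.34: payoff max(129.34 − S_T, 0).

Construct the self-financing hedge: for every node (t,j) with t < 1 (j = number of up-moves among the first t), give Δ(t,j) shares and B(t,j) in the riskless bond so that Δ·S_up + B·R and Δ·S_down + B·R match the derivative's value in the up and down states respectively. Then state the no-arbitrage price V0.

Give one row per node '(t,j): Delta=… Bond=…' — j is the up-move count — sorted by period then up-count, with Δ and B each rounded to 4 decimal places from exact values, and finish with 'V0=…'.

(0,0): Delta=-0.3368 Bond=49.7907
V0=3.6544

Risk-neutral probability p* = (R−d)/(u−d) = (1.01−0.87)/(1.09−0.87) = 0.6364.
Payoff layer (t=1): V(1,0)=10.1500, V(1,1)=0.0000
Node (0,0) S=137.0000: V=(p*·0.0000+(1−p*)·10.1500)/1.01=3.6544; Δ=(0.0000−10.1500)/(149.3300−119.1900)=-0.3368; B=V−Δ·S=49.7907
Self-financing check: at every node Δ·S+B equals the discounted successor values.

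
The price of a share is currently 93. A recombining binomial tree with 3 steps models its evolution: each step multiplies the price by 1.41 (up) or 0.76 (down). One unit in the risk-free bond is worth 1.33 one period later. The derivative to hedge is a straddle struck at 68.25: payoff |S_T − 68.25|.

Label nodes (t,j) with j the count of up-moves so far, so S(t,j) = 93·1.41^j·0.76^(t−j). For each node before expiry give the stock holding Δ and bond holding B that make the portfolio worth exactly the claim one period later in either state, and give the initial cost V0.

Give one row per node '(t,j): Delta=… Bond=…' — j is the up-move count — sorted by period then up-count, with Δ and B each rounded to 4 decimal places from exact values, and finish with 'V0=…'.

(0,0): Delta=0.9922 Bond=-28.2439
(1,0): Delta=0.8895 Bond=-30.3047
(1,1): Delta=1.0000 Bond=-38.5833
(2,0): Delta=-0.5709 Bond=38.1453
(2,1): Delta=1.0000 Bond=-51.3158
(2,2): Delta=1.0000 Bond=-51.3158
V0=64.0335

The replicating-portfolio and risk-neutral prices coincide; use p* = (1.33−0.76)/(1.41−0.76) = 0.8769 for the latter.
At expiry t=3: V(3,0)=27.4252, V(3,1)=7.4907, V(3,2)=72.2689, V(3,3)=192.4496
Node (2,0) S=53.7168: V=(p*·7.4907+(1−p*)·27.4252)/1.33=7.4768; Δ=(7.4907−27.4252)/(75.7407−40.8248)=-0.5709; B=V−Δ·S=38.1453
Node (2,1) S=99.6588: V=(p*·72.2689+(1−p*)·7.4907)/1.33=48.3430; Δ=(72.2689−7.4907)/(140.5189−75.7407)=1.0000; B=V−Δ·S=-51.3158
Node (2,2) S=184.8933: V=(p*·192.4496+(1−p*)·72.2689)/1.33=133.5775; Δ=(192.4496−72.2689)/(260.6996−140.5189)=1.0000; B=V−Δ·S=-51.3158
Node (1,0) S=70.6800: V=(p*·48.3430+(1−p*)·7.4768)/1.33=32.5664; Δ=(48.3430−7.4768)/(99.6588−53.7168)=0.8895; B=V−Δ·S=-30.3047
Node (1,1) S=131.1300: V=(p*·133.5775+(1−p*)·48.3430)/1.33=92.5467; Δ=(133.5775−48.3430)/(184.8933−99.6588)=1.0000; B=V−Δ·S=-38.5833
Node (0,0) S=93.0000: V=(p*·92.5467+(1−p*)·32.5664)/1.33=64.0335; Δ=(92.5467−32.5664)/(131.1300−70.6800)=0.9922; B=V−Δ·S=-28.2439
Each (Δ,B) replicates both successor values, so the strategy is self-financing and V0 is arbitrage-free.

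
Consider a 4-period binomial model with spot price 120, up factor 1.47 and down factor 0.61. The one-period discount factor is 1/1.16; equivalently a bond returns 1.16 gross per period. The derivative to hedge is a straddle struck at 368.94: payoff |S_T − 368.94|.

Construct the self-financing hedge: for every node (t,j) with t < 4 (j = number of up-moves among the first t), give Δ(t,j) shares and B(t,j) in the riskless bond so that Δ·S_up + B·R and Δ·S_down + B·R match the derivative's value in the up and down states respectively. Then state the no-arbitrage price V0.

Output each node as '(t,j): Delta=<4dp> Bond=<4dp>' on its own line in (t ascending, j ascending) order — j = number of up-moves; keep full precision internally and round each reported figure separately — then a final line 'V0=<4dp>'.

No-arbitrage ⇒ martingale measure with p* = (R−d)/(u−d) = 0.6395.
Terminal payoffs: V(4,0)=352.3250, V(4,1)=328.9006, V(4,2)=272.4515, V(4,3)=136.4185, V(4,4)=191.3987
Node (3,0) S=27.2377: V=(p*·328.9006+(1−p*)·352.3250)/1.16=290.8140; Δ=(328.9006−352.3250)/(40.0394−16.6150)=-1.0000; B=V−Δ·S=318.0517
Node (3,1) S=65.6384: V=(p*·272.4515+(1−p*)·328.9006)/1.16=252.4133; Δ=(272.4515−328.9006)/(96.4885−40.0394)=-1.0000; B=V−Δ·S=318.0517
Node (3,2) S=158.1779: V=(p*·136.4185+(1−p*)·272.4515)/1.16=159.8738; Δ=(136.4185−272.4515)/(232.5215−96.4885)=-1.0000; B=V−Δ·S=318.0517
Node (3,3) S=381.1828: V=(p*·191.3987+(1−p*)·136.4185)/1.16=147.9140; Δ=(191.3987−136.4185)/(560.3387−232.5215)=0.1677; B=V−Δ·S=83.9836
Node (2,0) S=44.6520: V=(p*·252.4133+(1−p*)·290.8140)/1.16=229.5305; Δ=(252.4133−290.8140)/(65.6384−27.2377)=-1.0000; B=V−Δ·S=274.1825
Node (2,1) S=107.6040: V=(p*·159.8738+(1−p*)·252.4133)/1.16=166.5785; Δ=(159.8738−252.4133)/(158.1779−65.6384)=-1.0000; B=V−Δ·S=274.1825
Node (2,2) S=259.3080: V=(p*·147.9140+(1−p*)·159.8738)/1.16=131.2285; Δ=(147.9140−159.8738)/(381.1828−158.1779)=-0.0536; B=V−Δ·S=145.1353
Node (1,0) S=73.2000: V=(p*·166.5785+(1−p*)·229.5305)/1.16=163.1642; Δ=(166.5785−229.5305)/(107.6040−44.6520)=-1.0000; B=V−Δ·S=236.3642
Node (1,1) S=176.4000: V=(p*·131.2285+(1−p*)·166.5785)/1.16=124.1129; Δ=(131.2285−166.5785)/(259.3080−107.6040)=-0.2330; B=V−Δ·S=165.2175
Node (0,0) S=120.0000: V=(p*·124.1129+(1−p*)·163.1642)/1.16=119.1289; Δ=(124.1129−163.1642)/(176.4000−73.2000)=-0.3784; B=V−Δ·S=164.5375
The time-0 hedge costs 119.1289, which is the no-arbitrage price.

(0,0): Delta=-0.3784 Bond=164.5375
(1,0): Delta=-1.0000 Bond=236.3642
(1,1): Delta=-0.2330 Bond=165.2175
(2,0): Delta=-1.0000 Bond=274.1825
(2,1): Delta=-1.0000 Bond=274.1825
(2,2): Delta=-0.0536 Bond=145.1353
(3,0): Delta=-1.0000 Bond=318.0517
(3,1): Delta=-1.0000 Bond=318.0517
(3,2): Delta=-1.0000 Bond=318.0517
(3,3): Delta=0.1677 Bond=83.9836
V0=119.1289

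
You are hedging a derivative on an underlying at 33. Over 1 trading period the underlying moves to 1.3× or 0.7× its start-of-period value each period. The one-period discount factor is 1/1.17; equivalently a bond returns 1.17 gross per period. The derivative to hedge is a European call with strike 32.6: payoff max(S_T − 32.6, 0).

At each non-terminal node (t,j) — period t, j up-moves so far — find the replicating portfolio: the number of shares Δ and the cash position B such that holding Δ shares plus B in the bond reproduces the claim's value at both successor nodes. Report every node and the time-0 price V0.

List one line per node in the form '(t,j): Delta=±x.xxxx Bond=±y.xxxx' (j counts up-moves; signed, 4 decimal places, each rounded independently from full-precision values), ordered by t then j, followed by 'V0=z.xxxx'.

Since d<R<u, set p* = (R−d)/(u−d) = 0.7833; price each node as the discounted p*-expectation of its children.
At expiry t=1: V(1,0)=0.0000, V(1,1)=10.3000
(0,0): S=33.0000. Δ = (V_up−V_dn)/(S_up−S_dn) = (10.3000−0.0000)/(42.9000−23.1000) = 0.5202. V = [p*·10.3000 + (1−p*)·0.0000]/1.17 = 6.8960. B = V − Δ·S = -10.2707.
Check: Δ(0,0)·S0 + B(0,0) = 6.8960 = V0.

(0,0): Delta=0.5202 Bond=-10.2707
V0=6.8960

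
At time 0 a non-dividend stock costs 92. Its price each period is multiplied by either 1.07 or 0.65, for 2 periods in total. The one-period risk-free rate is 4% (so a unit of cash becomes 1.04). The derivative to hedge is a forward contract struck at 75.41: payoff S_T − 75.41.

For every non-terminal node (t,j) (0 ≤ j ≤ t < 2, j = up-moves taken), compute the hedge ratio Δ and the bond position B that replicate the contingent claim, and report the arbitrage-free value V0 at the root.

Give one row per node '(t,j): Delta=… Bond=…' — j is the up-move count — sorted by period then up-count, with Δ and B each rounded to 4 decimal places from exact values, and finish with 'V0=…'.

Since d<R<u, set p* = (R−d)/(u−d) = 0.9286; price each node as the discounted p*-expectation of its children.
At expiry t=2: V(2,0)=-36.5400, V(2,1)=-11.4240, V(2,2)=29.9208
  t=1,j=0: stock 59.8000 → up 63.9860 (V=-11.4240), down 38.8700 (V=-36.5400). Price -12.7096; hedge Δ=1.0000, bond B=-72.5096.
  t=1,j=1: stock 98.4400 → up 105.3308 (V=29.9208), down 63.9860 (V=-11.4240). Price 25.9304; hedge Δ=1.0000, bond B=-72.5096.
  t=0,j=0: stock 92.0000 → up 98.4400 (V=25.9304), down 59.8000 (V=-12.7096). Price 22.2792; hedge Δ=1.0000, bond B=-69.7208.
Root portfolio cost Δ·92+B reproduces V0=22.2792.

(0,0): Delta=1.0000 Bond=-69.7208
(1,0): Delta=1.0000 Bond=-72.5096
(1,1): Delta=1.0000 Bond=-72.5096
V0=22.2792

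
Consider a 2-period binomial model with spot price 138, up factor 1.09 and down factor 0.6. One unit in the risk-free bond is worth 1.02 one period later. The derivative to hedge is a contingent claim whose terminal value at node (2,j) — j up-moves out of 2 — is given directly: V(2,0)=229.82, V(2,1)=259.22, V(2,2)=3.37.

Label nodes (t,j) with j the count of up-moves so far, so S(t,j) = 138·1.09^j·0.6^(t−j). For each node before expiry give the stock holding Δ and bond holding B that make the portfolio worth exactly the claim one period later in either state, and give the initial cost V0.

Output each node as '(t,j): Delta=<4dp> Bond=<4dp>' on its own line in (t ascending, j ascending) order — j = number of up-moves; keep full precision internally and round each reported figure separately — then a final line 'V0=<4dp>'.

Since d<R<u, set p* = (R−d)/(u−d) = 0.8571; price each node as the discounted p*-expectation of its children.
Terminal values V(2,·): V(2,0)=229.8200, V(2,1)=259.2200, V(2,2)=3.3700
  t=1,j=0: stock 82.8000 → up 90.2520 (V=259.2200), down 49.6800 (V=229.8200). Price 250.0196; hedge Δ=0.7246, bond B=190.0196.
  t=1,j=1: stock 150.4200 → up 163.9578 (V=3.3700), down 90.2520 (V=259.2200). Price 39.1373; hedge Δ=-3.4712, bond B=561.2801.
  t=0,j=0: stock 138.0000 → up 150.4200 (V=39.1373), down 82.8000 (V=250.0196). Price 67.9052; hedge Δ=-3.1186, bond B=498.2774.
Self-financing check: at every node Δ·S+B equals the discounted successor values.

(0,0): Delta=-3.1186 Bond=498.2774
(1,0): Delta=0.7246 Bond=190.0196
(1,1): Delta=-3.4712 Bond=561.2801
V0=67.9052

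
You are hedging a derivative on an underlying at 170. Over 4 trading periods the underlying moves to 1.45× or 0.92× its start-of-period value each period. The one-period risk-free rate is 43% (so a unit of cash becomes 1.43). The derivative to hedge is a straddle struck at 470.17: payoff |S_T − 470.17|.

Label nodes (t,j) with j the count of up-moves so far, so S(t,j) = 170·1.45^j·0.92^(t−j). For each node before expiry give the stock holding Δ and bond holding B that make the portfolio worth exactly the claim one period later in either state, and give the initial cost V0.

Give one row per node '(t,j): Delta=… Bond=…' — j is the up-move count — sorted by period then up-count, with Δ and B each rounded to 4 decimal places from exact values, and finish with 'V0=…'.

(0,0): Delta=0.8631 Bond=-88.5059
(1,0): Delta=-0.9275 Bond=153.4916
(1,1): Delta=0.9077 Bond=-137.5460
(2,0): Delta=-1.0000 Bond=229.9232
(2,1): Delta=-0.9257 Bond=219.0839
(2,2): Delta=0.9533 Bond=-212.9956
(3,0): Delta=-1.0000 Bond=328.7902
(3,1): Delta=-1.0000 Bond=328.7902
(3,2): Delta=-0.9239 Bond=312.6821
(3,3): Delta=1.0000 Bond=-328.7902
V0=58.2248

No-arbitrage ⇒ martingale measure with p* = (R−d)/(u−d) = 0.9623.
Terminal values V(4,·): V(4,0)=348.3832, V(4,1)=278.2234, V(4,2)=167.6455, V(4,3)=6.6350, V(4,4)=281.3161
(3,0): S=132.3770. Δ = (V_up−V_dn)/(S_up−S_dn) = (278.2234−348.3832)/(191.9466−121.7868) = -1.0000. V = [p*·278.2234 + (1−p*)·348.3832]/1.43 = 196.4132. B = V − Δ·S = 328.7902.
(3,1): S=208.6376. Δ = (V_up−V_dn)/(S_up−S_dn) = (167.6455−278.2234)/(302.5245−191.9466) = -1.0000. V = [p*·167.6455 + (1−p*)·278.2234]/1.43 = 120.1526. B = V − Δ·S = 328.7902.
(3,2): S=328.8310. Δ = (V_up−V_dn)/(S_up−S_dn) = (6.6350−167.6455)/(476.8050−302.5245) = -0.9239. V = [p*·6.6350 + (1−p*)·167.6455]/1.43 = 8.8887. B = V − Δ·S = 312.6821.
(3,3): S=518.2663. Δ = (V_up−V_dn)/(S_up−S_dn) = (281.3161−6.6350)/(751.4861−476.8050) = 1.0000. V = [p*·281.3161 + (1−p*)·6.6350]/1.43 = 189.4760. B = V − Δ·S = -328.7902.
(2,0): S=143.8880. Δ = (V_up−V_dn)/(S_up−S_dn) = (120.1526−196.4132)/(208.6376−132.3770) = -1.0000. V = [p*·120.1526 + (1−p*)·196.4132]/1.43 = 86.0352. B = V − Δ·S = 229.9232.
(2,1): S=226.7800. Δ = (V_up−V_dn)/(S_up−S_dn) = (8.8887−120.1526)/(328.8310−208.6376) = -0.9257. V = [p*·8.8887 + (1−p*)·120.1526]/1.43 = 9.1520. B = V − Δ·S = 219.0839.
(2,2): S=357.4250. Δ = (V_up−V_dn)/(S_up−S_dn) = (189.4760−8.8887)/(518.2663−328.8310) = 0.9533. V = [p*·189.4760 + (1−p*)·8.8887]/1.43 = 127.7353. B = V − Δ·S = -212.9956.
(1,0): S=156.4000. Δ = (V_up−V_dn)/(S_up−S_dn) = (9.1520−86.0352)/(226.7800−143.8880) = -0.9275. V = [p*·9.1520 + (1−p*)·86.0352]/1.43 = 8.4288. B = V − Δ·S = 153.4916.
(1,1): S=246.5000. Δ = (V_up−V_dn)/(S_up−S_dn) = (127.7353−9.1520)/(357.4250−226.7800) = 0.9077. V = [p*·127.7353 + (1−p*)·9.1520]/1.43 = 86.1961. B = V − Δ·S = -137.5460.
(0,0): S=170.0000. Δ = (V_up−V_dn)/(S_up−S_dn) = (86.1961−8.4288)/(246.5000−156.4000) = 0.8631. V = [p*·86.1961 + (1−p*)·8.4288]/1.43 = 58.2248. B = V − Δ·S = -88.5059.
Check: Δ(0,0)·S0 + B(0,0) = 58.2248 = V0.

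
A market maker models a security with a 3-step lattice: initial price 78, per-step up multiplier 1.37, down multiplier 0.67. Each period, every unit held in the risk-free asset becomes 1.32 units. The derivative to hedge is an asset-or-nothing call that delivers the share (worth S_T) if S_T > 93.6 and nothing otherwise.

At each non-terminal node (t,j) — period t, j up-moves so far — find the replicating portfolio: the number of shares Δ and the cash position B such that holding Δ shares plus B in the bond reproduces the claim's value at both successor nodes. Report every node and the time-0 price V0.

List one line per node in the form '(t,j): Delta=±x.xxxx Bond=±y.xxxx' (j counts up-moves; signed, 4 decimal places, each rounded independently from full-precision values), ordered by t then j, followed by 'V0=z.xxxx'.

Under the risk-neutral measure, an up-move has probability p* = (R−d)/(u−d) = 0.9286 and values discount at R = 1.32.
Payoff layer (t=3): V(3,0)=0.0000, V(3,1)=0.0000, V(3,2)=98.0868, V(3,3)=200.5655
(2,0): S=35.0142. Δ = (V_up−V_dn)/(S_up−S_dn) = (0.0000−0.0000)/(47.9695−23.4595) = 0.0000. V = [p*·0.0000 + (1−p*)·0.0000]/1.32 = 0.0000. B = V − Δ·S = 0.0000.
(2,1): S=71.5962. Δ = (V_up−V_dn)/(S_up−S_dn) = (98.0868−0.0000)/(98.0868−47.9695) = 1.9571. V = [p*·98.0868 + (1−p*)·0.0000]/1.32 = 69.0005. B = V − Δ·S = -71.1235.
(2,2): S=146.3982. Δ = (V_up−V_dn)/(S_up−S_dn) = (200.5655−98.0868)/(200.5655−98.0868) = 1.0000. V = [p*·200.5655 + (1−p*)·98.0868]/1.32 = 146.3982. B = V − Δ·S = 0.0000.
(1,0): S=52.2600. Δ = (V_up−V_dn)/(S_up−S_dn) = (69.0005−0.0000)/(71.5962−35.0142) = 1.8862. V = [p*·69.0005 + (1−p*)·0.0000]/1.32 = 48.5393. B = V − Δ·S = -50.0328.
(1,1): S=106.8600. Δ = (V_up−V_dn)/(S_up−S_dn) = (146.3982−69.0005)/(146.3982−71.5962) = 1.0347. V = [p*·146.3982 + (1−p*)·69.0005]/1.32 = 106.7195. B = V − Δ·S = -3.8487.
(0,0): S=78.0000. Δ = (V_up−V_dn)/(S_up−S_dn) = (106.7195−48.5393)/(106.8600−52.2600) = 1.0656. V = [p*·106.7195 + (1−p*)·48.5393]/1.32 = 77.6999. B = V − Δ·S = -5.4148.
Each (Δ,B) replicates both successor values, so the strategy is self-financing and V0 is arbitrage-free.

(0,0): Delta=1.0656 Bond=-5.4148
(1,0): Delta=1.8862 Bond=-50.0328
(1,1): Delta=1.0347 Bond=-3.8487
(2,0): Delta=0.0000 Bond=0.0000
(2,1): Delta=1.9571 Bond=-71.1235
(2,2): Delta=1.0000 Bond=0.0000
V0=77.6999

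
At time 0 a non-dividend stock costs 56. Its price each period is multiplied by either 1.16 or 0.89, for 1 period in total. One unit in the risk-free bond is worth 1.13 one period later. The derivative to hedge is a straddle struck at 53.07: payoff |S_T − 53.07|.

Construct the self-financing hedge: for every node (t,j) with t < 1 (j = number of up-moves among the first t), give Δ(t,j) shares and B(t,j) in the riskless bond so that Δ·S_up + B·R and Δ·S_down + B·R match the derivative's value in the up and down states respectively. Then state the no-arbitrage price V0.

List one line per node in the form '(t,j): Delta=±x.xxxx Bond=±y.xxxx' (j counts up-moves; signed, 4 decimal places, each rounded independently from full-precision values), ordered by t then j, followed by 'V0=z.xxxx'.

(0,0): Delta=0.5728 Bond=-22.4035
V0=9.6706

No-arbitrage ⇒ martingale measure with p* = (R−d)/(u−d) = 0.8889.
Terminal payoffs: V(1,0)=3.2300, V(1,1)=11.8900
Node (0,0) S=56.0000: V=(p*·11.8900+(1−p*)·3.2300)/1.13=9.6706; Δ=(11.8900−3.2300)/(64.9600−49.8400)=0.5728; B=V−Δ·S=-22.4035
Self-financing check: at every node Δ·S+B equals the discounted successor values.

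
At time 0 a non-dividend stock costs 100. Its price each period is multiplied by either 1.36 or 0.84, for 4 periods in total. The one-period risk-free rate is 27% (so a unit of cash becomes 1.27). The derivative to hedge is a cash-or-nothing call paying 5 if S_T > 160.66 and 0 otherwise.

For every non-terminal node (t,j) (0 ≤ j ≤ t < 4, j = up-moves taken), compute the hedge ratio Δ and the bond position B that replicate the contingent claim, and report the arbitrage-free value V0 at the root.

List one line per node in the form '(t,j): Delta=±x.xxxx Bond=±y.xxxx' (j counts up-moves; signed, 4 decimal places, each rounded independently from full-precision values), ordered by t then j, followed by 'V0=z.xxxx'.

Since d<R<u, set p* = (R−d)/(u−d) = 0.8269; price each node as the discounted p*-expectation of its children.
Terminal payoffs: V(4,0)=0.0000, V(4,1)=0.0000, V(4,2)=0.0000, V(4,3)=5.0000, V(4,4)=5.0000
(3,0): S=59.2704. Δ = (V_up−V_dn)/(S_up−S_dn) = (0.0000−0.0000)/(80.6077−49.7871) = 0.0000. V = [p*·0.0000 + (1−p*)·0.0000]/1.27 = 0.0000. B = V − Δ·S = 0.0000.
(3,1): S=95.9616. Δ = (V_up−V_dn)/(S_up−S_dn) = (0.0000−0.0000)/(130.5078−80.6077) = 0.0000. V = [p*·0.0000 + (1−p*)·0.0000]/1.27 = 0.0000. B = V − Δ·S = 0.0000.
(3,2): S=155.3664. Δ = (V_up−V_dn)/(S_up−S_dn) = (5.0000−0.0000)/(211.2983−130.5078) = 0.0619. V = [p*·5.0000 + (1−p*)·0.0000]/1.27 = 3.2556. B = V − Δ·S = -6.3598.
(3,3): S=251.5456. Δ = (V_up−V_dn)/(S_up−S_dn) = (5.0000−5.0000)/(342.1020−211.2983) = 0.0000. V = [p*·5.0000 + (1−p*)·5.0000]/1.27 = 3.9370. B = V − Δ·S = 3.9370.
(2,0): S=70.5600. Δ = (V_up−V_dn)/(S_up−S_dn) = (0.0000−0.0000)/(95.9616−59.2704) = 0.0000. V = [p*·0.0000 + (1−p*)·0.0000]/1.27 = 0.0000. B = V − Δ·S = 0.0000.
(2,1): S=114.2400. Δ = (V_up−V_dn)/(S_up−S_dn) = (3.2556−0.0000)/(155.3664−95.9616) = 0.0548. V = [p*·3.2556 + (1−p*)·0.0000]/1.27 = 2.1198. B = V − Δ·S = -4.1410.
(2,2): S=184.9600. Δ = (V_up−V_dn)/(S_up−S_dn) = (3.9370−3.2556)/(251.5456−155.3664) = 0.0071. V = [p*·3.9370 + (1−p*)·3.2556]/1.27 = 3.0071. B = V − Δ·S = 1.6967.
(1,0): S=84.0000. Δ = (V_up−V_dn)/(S_up−S_dn) = (2.1198−0.0000)/(114.2400−70.5600) = 0.0485. V = [p*·2.1198 + (1−p*)·0.0000]/1.27 = 1.3802. B = V − Δ·S = -2.6963.
(1,1): S=136.0000. Δ = (V_up−V_dn)/(S_up−S_dn) = (3.0071−2.1198)/(184.9600−114.2400) = 0.0125. V = [p*·3.0071 + (1−p*)·2.1198]/1.27 = 2.2469. B = V − Δ·S = 0.5405.
(0,0): S=100.0000. Δ = (V_up−V_dn)/(S_up−S_dn) = (2.2469−1.3802)/(136.0000−84.0000) = 0.0167. V = [p*·2.2469 + (1−p*)·1.3802]/1.27 = 1.6511. B = V − Δ·S = -0.0156.
Root portfolio cost Δ·100+B reproduces V0=1.6511.

(0,0): Delta=0.0167 Bond=-0.0156
(1,0): Delta=0.0485 Bond=-2.6963
(1,1): Delta=0.0125 Bond=0.5405
(2,0): Delta=0.0000 Bond=0.0000
(2,1): Delta=0.0548 Bond=-4.1410
(2,2): Delta=0.0071 Bond=1.6967
(3,0): Delta=0.0000 Bond=0.0000
(3,1): Delta=0.0000 Bond=0.0000
(3,2): Delta=0.0619 Bond=-6.3598
(3,3): Delta=0.0000 Bond=3.9370
V0=1.6511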